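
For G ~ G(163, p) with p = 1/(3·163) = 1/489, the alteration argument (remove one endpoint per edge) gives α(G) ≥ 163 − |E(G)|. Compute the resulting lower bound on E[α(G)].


E[|E(G)|] = C(163, 2)·p = 13203 · (1/489) = 27.
E[α(G)] ≥ n − E[|E(G)|] = 163 − 27 = 136.
Numerically: ≈ 136.000000.
(This is only a lower bound; the true E[α(G)] may be larger.)

E[α(G)] ≥ 136 ≈ 136.000000.


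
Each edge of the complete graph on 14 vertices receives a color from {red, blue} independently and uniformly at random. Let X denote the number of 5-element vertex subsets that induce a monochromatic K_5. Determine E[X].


Let X = Σ_S X_S over the C(14, 5) = 2002 subsets S of size 5, where X_S = 1 if the K_5 on S is monochromatic.
For a fixed S, the K_5 on S has C(5, 2) = 10 edges. P[all 10 edges red] = (1/2)^10, and likewise for blue, so P[monochromatic] = 2·(1/2)^10 = 2^{1 − 10} = 1/512.
By linearity: E[X] = C(14, 5) · 2^{1 − 10} = 2002 · 1/512 = 1001/256.
Numerically: E[X] ≈ 3.9102.

E[X] = C(14,5)·2^(1−C(5,2)) = 1001/256 ≈ 3.9102.


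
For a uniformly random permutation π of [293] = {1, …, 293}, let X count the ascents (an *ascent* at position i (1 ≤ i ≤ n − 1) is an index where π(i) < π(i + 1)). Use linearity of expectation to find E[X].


Write X = Σ X_I over i = 1, …, 292, with X_I the indicator of one ascent.
There are 292 indicators.
For each fixed i, the pair (π(i), π(i+1)) is a uniformly random ordered pair of distinct values from {1, …, 293}; by symmetry P[π(i) < π(i+1)] = 1/2.
By linearity: E[X] = 292 · (1/2) = (293 − 1) · (1/2) = 146 ≈ 146.0000.

E[X] = 146 = 146.0000.


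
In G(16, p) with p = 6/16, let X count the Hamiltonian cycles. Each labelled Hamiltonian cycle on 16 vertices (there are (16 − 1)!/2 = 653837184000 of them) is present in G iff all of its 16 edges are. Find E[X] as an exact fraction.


K_16 has (16 − 1)!/2 = 653837184000 labelled Hamiltonian cycles.
For each such Hamiltonian cycle H, let X_H = 1 if all 16 edges of H are present in G. Then P[X_H = 1] = p^{16} = (3/8)^{16} = 43046721/281474976710656.
By linearity of expectation: E[X] = Σ_H E[X_H] = 653837184000 · p^{16} = 653837184000 · 43046721/281474976710656 = 27485885585032875/274877906944.
Numerically: E[X] ≈ 99993.

E[X] = 653837184000 · (3/8)^{16} = 27485885585032875/274877906944 ≈ 99993.


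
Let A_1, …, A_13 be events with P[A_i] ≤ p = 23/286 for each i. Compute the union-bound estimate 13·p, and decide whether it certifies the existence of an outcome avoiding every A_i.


Union bound: P[∪_{i=1}^{13} A_i] ≤ Σ_i P[A_i] ≤ 13·p = 13·(23/286) = 23/22.
Numerically: 23/22 ≈ 1.04545.
Is 23/22 < 1? NO.
Since the bound 23/22 is ≥ 1, the union bound is uninformative here; it does NOT by itself certify existence.

13·p = 23/22 ≈ 1.04545; existence NOT certified by the union bound.


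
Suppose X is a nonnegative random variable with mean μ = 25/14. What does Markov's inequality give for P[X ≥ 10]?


μ = E[X] = 25/14, a = 10.
Markov: P[X ≥ 10] ≤ μ/a = (25/14)/10 = 5/28.
Numerically: ≈ 0.178571.
(Since a = 10 > μ = 1.785714, the bound 5/28 is < 1 and informative.)

P[X ≥ 10] ≤ 5/28 ≈ 0.178571.


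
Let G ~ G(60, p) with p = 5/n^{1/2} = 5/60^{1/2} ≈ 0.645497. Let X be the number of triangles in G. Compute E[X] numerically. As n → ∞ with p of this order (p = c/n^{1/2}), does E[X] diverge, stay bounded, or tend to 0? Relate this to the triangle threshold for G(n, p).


Number of potential triangles: C(60, 3) = 34220.
Each occurs with probability p³ ≈ (0.645497)³ ≈ 2.68957177e-01.
By linearity: E[X] = C(60, 3)·p³ ≈ 34220 · 2.68957177e-01 ≈ 9203.714591.
Since α = 1/2 < 1, p = c/n^{1/2} ≫ 1/n is above the triangle threshold p ~ 1/n. Asymptotically E[X] ~ (c³/6)·n^{3(1−α)} = (5³/6)·n^{1.5} → ∞; triangles are abundant w.h.p.

E[X] ≈ 9203.714591; in regime p = Θ(1/n^{1/2}) E[X] diverges (above the triangle threshold p ~ 1/n).


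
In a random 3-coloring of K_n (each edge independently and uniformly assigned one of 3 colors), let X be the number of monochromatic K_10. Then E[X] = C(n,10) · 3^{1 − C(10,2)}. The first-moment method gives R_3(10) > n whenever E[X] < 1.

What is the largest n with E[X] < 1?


We need C(n, 10) · 3^{1 − 45} < 1, i.e. C(n, 10) < 3^{45 − 1} = 984770902183611232881.
Check values of n near the boundary:
  n = 569: C(569, 10) = 905357721286137524328; 905357721286137524328 < 984770902183611232881? YES
  n = 570: C(570, 10) = 921524823451961408691; 921524823451961408691 < 984770902183611232881? YES
  n = 571: C(571, 10) = 937951290893172842001; 937951290893172842001 < 984770902183611232881? YES
  n = 572: C(572, 10) = 954640815642161682606; 954640815642161682606 < 984770902183611232881? YES
  n = 573: C(573, 10) = 971597135635805762226; 971597135635805762226 < 984770902183611232881? YES
  n = 574: C(574, 10) = 988824035203816502691; 988824035203816502691 < 984770902183611232881? NO
  n = 575: C(575, 10) = 1006325345561406175305; 1006325345561406175305 < 984770902183611232881? NO
The largest n with C(n, 10) < 984770902183611232881 is n = 573 (where E[X] = 35985079097622435638/36472996377170786403 ≈ 0.9866225). Hence R_3(10) > 573, i.e. R_3(10) ≥ 574.

Largest n = 573; hence R_3(10) > 573.


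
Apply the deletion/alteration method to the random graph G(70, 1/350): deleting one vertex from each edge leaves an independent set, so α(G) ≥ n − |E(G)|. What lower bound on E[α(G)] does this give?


E[|E(G)|] = C(70, 2)·p = 2415 · (1/350) = 69/10.
E[α(G)] ≥ n − E[|E(G)|] = 70 − 69/10 = 631/10.
Numerically: ≈ 63.100000.
(This is only a lower bound; the true E[α(G)] may be larger.)

E[α(G)] ≥ 631/10 ≈ 63.100000.


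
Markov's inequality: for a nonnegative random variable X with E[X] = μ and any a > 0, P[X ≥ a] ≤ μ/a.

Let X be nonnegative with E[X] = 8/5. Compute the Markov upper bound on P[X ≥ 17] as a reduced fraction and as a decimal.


μ = E[X] = 8/5, a = 17.
Markov: P[X ≥ 17] ≤ μ/a = (8/5)/17 = 8/85.
Numerically: ≈ 0.09412.
(Since a = 17 > μ = 1.60000, the bound 8/85 is < 1 and informative.)

P[X ≥ 17] ≤ 8/85 ≈ 0.09412.


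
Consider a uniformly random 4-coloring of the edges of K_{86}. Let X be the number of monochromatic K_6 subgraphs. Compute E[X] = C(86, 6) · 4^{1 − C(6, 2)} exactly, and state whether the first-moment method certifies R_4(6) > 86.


E[X] = C(86, 6) · 4^{1 − 15} = 470155077 · 4^{−14} = 470155077/268435456.
As a reduced fraction: E[X] = 470155077/268435456 ≈ 1.7514641.
Is E[X] < 1? NO.
Since E[X] ≥ 1, the first-moment bound is inconclusive at n = 86; it does NOT by itself certify R_4(6) > 86.

E[X] = 470155077/268435456 ≈ 1.7514641; E[X] ≥ 1; first-moment method inconclusive here.


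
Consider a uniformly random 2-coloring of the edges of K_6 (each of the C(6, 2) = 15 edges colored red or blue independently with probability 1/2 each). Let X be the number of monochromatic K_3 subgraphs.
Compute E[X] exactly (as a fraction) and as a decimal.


Let X = Σ_S X_S over the C(6, 3) = 20 subsets S of size 3, where X_S = 1 if the K_3 on S is monochromatic.
For a fixed S, the K_3 on S has C(3, 2) = 3 edges. P[all 3 edges red] = (1/2)^3, and likewise for blue, so P[monochromatic] = 2·(1/2)^3 = 2^{1 − 3} = 1/4.
Summing: E[X] = C(6, 3) · 2^{1 − 3} = 20 · 1/4 = 5.
Numerically: E[X] ≈ 5.00000.

E[X] = C(6,3)·2^(1−C(3,2)) = 5 ≈ 5.00000.


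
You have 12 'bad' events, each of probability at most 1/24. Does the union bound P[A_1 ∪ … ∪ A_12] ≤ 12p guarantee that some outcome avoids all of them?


Union bound: P[∪_{i=1}^{12} A_i] ≤ Σ_i P[A_i] ≤ 12·p = 12·(1/24) = 1/2.
Numerically: 1/2 ≈ 0.5000.
Is 1/2 < 1? YES.
Since P[∪ A_i] ≤ 1/2 < 1, the complement has P[∩ A_i^c] ≥ 1 − 1/2 = 1/2 > 0, so some outcome avoids every A_i.

12·p = 1/2 ≈ 0.5000; existence CERTIFIED by the union bound.


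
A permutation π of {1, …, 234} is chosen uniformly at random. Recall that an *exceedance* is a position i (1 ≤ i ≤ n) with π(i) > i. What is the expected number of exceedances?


Write X = Σ_{i=1}^{234} X_i, where X_i = 1_{π(i) > i}.
For each fixed i, π(i) is uniform over {1, …, 234} (marginal of a uniform permutation), so P[π(i) > i] = (n − i)/n. Summing: Σ_{i=1}^{234} (n − i)/n = (0 + 1 + … + 233)/234 = 234(234 − 1)/(2·234) = (234 − 1)/2.
Hence E[X] = Σ_{i=1}^{234} (234 − i)/234 = 233/2 ≈ 116.50000.

E[X] = 233/2 = 116.50000.


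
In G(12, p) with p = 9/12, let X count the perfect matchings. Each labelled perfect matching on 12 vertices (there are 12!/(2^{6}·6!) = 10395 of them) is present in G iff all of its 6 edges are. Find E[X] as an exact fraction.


K_12 has 12!/(2^{6}·6!) = 10395 labelled perfect matchings.
For each such perfect matching H, let X_H = 1 if all 6 edges of H are present in G. Then P[X_H = 1] = p^{6} = (3/4)^{6} = 729/4096.
Summing the indicators: E[X] = Σ_H E[X_H] = 10395 · p^{6} = 10395 · 729/4096 = 7577955/4096.
Numerically: E[X] ≈ 1850.1.

E[X] = 10395 · (3/4)^{6} = 7577955/4096 ≈ 1850.1.


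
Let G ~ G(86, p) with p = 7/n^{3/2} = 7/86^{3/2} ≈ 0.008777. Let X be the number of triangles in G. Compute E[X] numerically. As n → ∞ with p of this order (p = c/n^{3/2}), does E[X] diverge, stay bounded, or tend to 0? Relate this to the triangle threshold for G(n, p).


Number of potential triangles: C(86, 3) = 102340.
Each occurs with probability p³ ≈ (0.008777)³ ≈ 6.761625e-07.
By linearity: E[X] = C(86, 3)·p³ ≈ 102340 · 6.761625e-07 ≈ 0.0692.
Since α = 3/2 > 1, p = c/n^{3/2} = o(1/n) is below the triangle threshold p ~ 1/n. Asymptotically E[X] ~ (c³/6)·n^{3(1−α)} = (7³/6)·n^{-1.5} → 0, so by Markov's inequality G has no triangles w.h.p.

E[X] ≈ 0.0692; in regime p = Θ(1/n^{3/2}) E[X] tends to 0 (below the triangle threshold p ~ 1/n).


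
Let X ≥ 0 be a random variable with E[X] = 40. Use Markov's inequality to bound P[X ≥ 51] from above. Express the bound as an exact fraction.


μ = E[X] = 40, a = 51.
Markov: P[X ≥ 51] ≤ μ/a = (40)/51 = 40/51.
Numerically: ≈ 0.7843.
(Since a = 51 > μ = 40.0000, the bound 40/51 is < 1 and informative.)

P[X ≥ 51] ≤ 40/51 ≈ 0.7843.


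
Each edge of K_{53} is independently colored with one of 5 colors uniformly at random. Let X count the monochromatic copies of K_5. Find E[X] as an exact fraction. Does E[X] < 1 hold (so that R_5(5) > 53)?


E[X] = C(53, 5) · 5^{1 − 10} = 2869685 · 5^{−9} = 2869685/1953125.
As a reduced fraction: E[X] = 573937/390625 ≈ 1.4693.
Is E[X] < 1? NO.
Since E[X] ≥ 1, the first-moment bound is inconclusive at n = 53; it does NOT by itself certify R_5(5) > 53.

E[X] = 573937/390625 ≈ 1.4693; E[X] ≥ 1; first-moment method inconclusive here.


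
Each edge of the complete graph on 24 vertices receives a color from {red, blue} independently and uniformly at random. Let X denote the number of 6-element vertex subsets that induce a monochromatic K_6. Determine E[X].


Let X = Σ_S X_S over the C(24, 6) = 134596 subsets S of size 6, where X_S = 1 if the K_6 on S is monochromatic.
For a fixed S, the K_6 on S has C(6, 2) = 15 edges. P[all 15 edges red] = (1/2)^15, and likewise for blue, so P[monochromatic] = 2·(1/2)^15 = 2^{1 − 15} = 1/16384.
By linearity: E[X] = C(24, 6) · 2^{1 − 15} = 134596 · 1/16384 = 33649/4096.
Numerically: E[X] ≈ 8.21509.

E[X] = C(24,6)·2^(1−C(6,2)) = 33649/4096 ≈ 8.21509.


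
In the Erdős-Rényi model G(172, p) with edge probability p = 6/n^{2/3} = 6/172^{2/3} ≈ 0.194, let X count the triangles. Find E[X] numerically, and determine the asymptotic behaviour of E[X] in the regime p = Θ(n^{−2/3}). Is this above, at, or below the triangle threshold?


Number of potential triangles: C(172, 3) = 833340.
Each occurs with probability p³ ≈ (0.194)³ ≈ 7.301244e-03.
By linearity: E[X] = C(172, 3)·p³ ≈ 833340 · 7.301244e-03 ≈ 6084.4186.
Since α = 2/3 < 1, p = c/n^{2/3} ≫ 1/n is above the triangle threshold p ~ 1/n. Asymptotically E[X] ~ (c³/6)·n^{3(1−α)} = (6³/6)·n^{1} → ∞; triangles are abundant w.h.p.

E[X] ≈ 6084.4186; in regime p = Θ(1/n^{2/3}) E[X] diverges (above the triangle threshold p ~ 1/n).


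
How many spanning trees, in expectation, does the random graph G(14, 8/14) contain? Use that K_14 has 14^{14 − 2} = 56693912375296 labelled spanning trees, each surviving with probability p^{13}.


K_14 has 14^{14 − 2} = 56693912375296 labelled spanning trees.
For each such spanning tree H, let X_H = 1 if all 13 edges of H are present in G. Then P[X_H = 1] = p^{13} = (4/7)^{13} = 67108864/96889010407.
By linearity of expectation: E[X] = Σ_H E[X_H] = 56693912375296 · p^{13} = 56693912375296 · 67108864/96889010407 = 274877906944/7.
Numerically: E[X] ≈ 3.9268e+10.

E[X] = 56693912375296 · (4/7)^{13} = 274877906944/7 ≈ 3.9268e+10.


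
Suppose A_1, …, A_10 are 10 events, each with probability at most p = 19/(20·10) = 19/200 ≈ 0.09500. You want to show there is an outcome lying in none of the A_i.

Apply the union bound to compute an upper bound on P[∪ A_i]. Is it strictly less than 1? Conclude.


Union bound: P[∪_{i=1}^{10} A_i] ≤ Σ_i P[A_i] ≤ 10·p = 10·(19/200) = 19/20.
Numerically: 19/20 ≈ 0.95000.
Is 19/20 < 1? YES.
Since P[∪ A_i] ≤ 19/20 < 1, the complement has P[∩ A_i^c] ≥ 1 − 19/20 = 1/20 > 0, so some outcome avoids every A_i.

10·p = 19/20 ≈ 0.95000; existence CERTIFIED by the union bound.


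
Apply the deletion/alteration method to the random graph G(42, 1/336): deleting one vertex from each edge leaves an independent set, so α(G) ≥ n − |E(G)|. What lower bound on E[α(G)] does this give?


E[|E(G)|] = C(42, 2)·p = 861 · (1/336) = 41/16.
E[α(G)] ≥ n − E[|E(G)|] = 42 − 41/16 = 631/16.
Numerically: ≈ 39.437500.
(This is only a lower bound; the true E[α(G)] may be larger.)

E[α(G)] ≥ 631/16 ≈ 39.437500.


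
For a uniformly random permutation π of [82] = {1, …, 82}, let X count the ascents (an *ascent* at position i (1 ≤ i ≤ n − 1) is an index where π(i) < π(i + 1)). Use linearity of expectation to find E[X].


Write X = Σ X_I over i = 1, …, 81, with X_I the indicator of one ascent.
There are 81 indicators.
For each fixed i, the pair (π(i), π(i+1)) is a uniformly random ordered pair of distinct values from {1, …, 82}; by symmetry P[π(i) < π(i+1)] = 1/2.
By linearity: E[X] = 81 · (1/2) = (82 − 1) · (1/2) = 81/2 ≈ 40.500.

E[X] = 81/2 = 40.500.


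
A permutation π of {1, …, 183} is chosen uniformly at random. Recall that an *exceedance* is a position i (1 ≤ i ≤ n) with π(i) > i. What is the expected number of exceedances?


Write X = Σ_{i=1}^{183} X_i, where X_i = 1_{π(i) > i}.
For each fixed i, π(i) is uniform over {1, …, 183} (marginal of a uniform permutation), so P[π(i) > i] = (n − i)/n. Summing: Σ_{i=1}^{183} (n − i)/n = (0 + 1 + … + 182)/183 = 183(183 − 1)/(2·183) = (183 − 1)/2.
Hence E[X] = Σ_{i=1}^{183} (183 − i)/183 = 91 ≈ 91.000000.

E[X] = 91 = 91.000000.


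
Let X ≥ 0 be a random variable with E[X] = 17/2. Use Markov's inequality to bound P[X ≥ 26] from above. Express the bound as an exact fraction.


μ = E[X] = 17/2, a = 26.
Markov: P[X ≥ 26] ≤ μ/a = (17/2)/26 = 17/52.
Numerically: ≈ 0.3269.
(Since a = 26 > μ = 8.5000, the bound 17/52 is < 1 and informative.)

P[X ≥ 26] ≤ 17/52 ≈ 0.3269.


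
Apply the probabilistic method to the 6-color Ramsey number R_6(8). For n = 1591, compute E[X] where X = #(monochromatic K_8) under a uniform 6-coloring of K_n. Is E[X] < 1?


E[X] = C(1591, 8) · 6^{1 − 28} = 1000427749141189953870 · 6^{−27} = 1000427749141189953870/1023490369077469249536.
As a reduced fraction: E[X] = 55579319396732775215/56860576059859402752 ≈ 0.9775.
Is E[X] < 1? YES.
Since E[X] < 1, there exists a 6-coloring of K_{1591} with no monochromatic K_8; hence R_6(8) > 1591.

E[X] = 55579319396732775215/56860576059859402752 ≈ 0.9775; E[X] < 1, so R_6(8) > 1591.


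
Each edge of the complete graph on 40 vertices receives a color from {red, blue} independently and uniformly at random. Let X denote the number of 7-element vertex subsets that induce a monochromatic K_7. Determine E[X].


Let X = Σ_S X_S over the C(40, 7) = 18643560 subsets S of size 7, where X_S = 1 if the K_7 on S is monochromatic.
For a fixed S, the K_7 on S has C(7, 2) = 21 edges. P[all 21 edges red] = (1/2)^21, and likewise for blue, so P[monochromatic] = 2·(1/2)^21 = 2^{1 − 21} = 1/1048576.
Summing: E[X] = C(40, 7) · 2^{1 − 21} = 18643560 · 1/1048576 = 2330445/131072.
Numerically: E[X] ≈ 17.779884.

E[X] = C(40,7)·2^(1−C(7,2)) = 2330445/131072 ≈ 17.779884.


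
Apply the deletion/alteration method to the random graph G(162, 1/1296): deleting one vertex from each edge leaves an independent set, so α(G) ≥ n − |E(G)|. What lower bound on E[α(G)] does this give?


E[|E(G)|] = C(162, 2)·p = 13041 · (1/1296) = 161/16.
E[α(G)] ≥ n − E[|E(G)|] = 162 − 161/16 = 2431/16.
Numerically: ≈ 151.938.
(This is only a lower bound; the true E[α(G)] may be larger.)

E[α(G)] ≥ 2431/16 ≈ 151.938.


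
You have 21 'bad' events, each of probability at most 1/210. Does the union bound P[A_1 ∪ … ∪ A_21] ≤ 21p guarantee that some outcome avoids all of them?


Union bound: P[∪_{i=1}^{21} A_i] ≤ Σ_i P[A_i] ≤ 21·p = 21·(1/210) = 1/10.
Numerically: 1/10 ≈ 0.10000.
Is 1/10 < 1? YES.
Since P[∪ A_i] ≤ 1/10 < 1, the complement has P[∩ A_i^c] ≥ 1 − 1/10 = 9/10 > 0, so some outcome avoids every A_i.

21·p = 1/10 ≈ 0.10000; existence CERTIFIED by the union bound.


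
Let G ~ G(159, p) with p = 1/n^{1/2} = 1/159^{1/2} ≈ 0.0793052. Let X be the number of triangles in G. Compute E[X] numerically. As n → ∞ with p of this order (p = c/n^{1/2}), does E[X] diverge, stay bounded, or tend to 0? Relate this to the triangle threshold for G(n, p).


Number of potential triangles: C(159, 3) = 657359.
Each occurs with probability p³ ≈ (0.0793052)³ ≈ 4.98774582e-04.
By linearity: E[X] = C(159, 3)·p³ ≈ 657359 · 4.98774582e-04 ≈ 327.873961.
Since α = 1/2 < 1, p = c/n^{1/2} ≫ 1/n is above the triangle threshold p ~ 1/n. Asymptotically E[X] ~ (c³/6)·n^{3(1−α)} = (1³/6)·n^{1.5} → ∞; triangles are abundant w.h.p.

E[X] ≈ 327.873961; in regime p = Θ(1/n^{1/2}) E[X] diverges (above the triangle threshold p ~ 1/n).


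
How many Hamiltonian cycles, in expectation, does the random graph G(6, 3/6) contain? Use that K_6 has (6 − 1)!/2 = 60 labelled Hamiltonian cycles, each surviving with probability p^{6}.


K_6 has (6 − 1)!/2 = 60 labelled Hamiltonian cycles.
For each such Hamiltonian cycle H, let X_H = 1 if all 6 edges of H are present in G. Then P[X_H = 1] = p^{6} = (1/2)^{6} = 1/64.
Summing the indicators: E[X] = Σ_H E[X_H] = 60 · p^{6} = 60 · 1/64 = 15/16.
Numerically: E[X] ≈ 0.9375.

E[X] = 60 · (1/2)^{6} = 15/16 ≈ 0.9375.


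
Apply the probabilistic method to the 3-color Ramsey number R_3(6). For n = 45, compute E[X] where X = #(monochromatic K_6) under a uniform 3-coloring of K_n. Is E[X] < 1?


E[X] = C(45, 6) · 3^{1 − 15} = 8145060 · 3^{−14} = 8145060/4782969.
As a reduced fraction: E[X] = 2715020/1594323 ≈ 1.703.
Is E[X] < 1? NO.
Since E[X] ≥ 1, the first-moment bound is inconclusive at n = 45; it does NOT by itself certify R_3(6) > 45.

E[X] = 2715020/1594323 ≈ 1.703; E[X] ≥ 1; first-moment method inconclusive here.


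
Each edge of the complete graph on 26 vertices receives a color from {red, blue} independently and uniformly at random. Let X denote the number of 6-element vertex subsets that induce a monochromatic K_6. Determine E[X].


Let X = Σ_S X_S over the C(26, 6) = 230230 subsets S of size 6, where X_S = 1 if the K_6 on S is monochromatic.
For a fixed S, the K_6 on S has C(6, 2) = 15 edges. P[all 15 edges red] = (1/2)^15, and likewise for blue, so P[monochromatic] = 2·(1/2)^15 = 2^{1 − 15} = 1/16384.
By linearity of expectation: E[X] = C(26, 6) · 2^{1 − 15} = 230230 · 1/16384 = 115115/8192.
Numerically: E[X] ≈ 14.052.

E[X] = C(26,6)·2^(1−C(6,2)) = 115115/8192 ≈ 14.052.


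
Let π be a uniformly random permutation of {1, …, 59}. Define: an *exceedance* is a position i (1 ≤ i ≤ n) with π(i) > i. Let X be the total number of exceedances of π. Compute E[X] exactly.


Write X = Σ_{i=1}^{59} X_i, where X_i = 1_{π(i) > i}.
For each fixed i, π(i) is uniform over {1, …, 59} (marginal of a uniform permutation), so P[π(i) > i] = (n − i)/n. Summing: Σ_{i=1}^{59} (n − i)/n = (0 + 1 + … + 58)/59 = 59(59 − 1)/(2·59) = (59 − 1)/2.
Hence E[X] = Σ_{i=1}^{59} (59 − i)/59 = 29 ≈ 29.0000.

E[X] = 29 = 29.0000.


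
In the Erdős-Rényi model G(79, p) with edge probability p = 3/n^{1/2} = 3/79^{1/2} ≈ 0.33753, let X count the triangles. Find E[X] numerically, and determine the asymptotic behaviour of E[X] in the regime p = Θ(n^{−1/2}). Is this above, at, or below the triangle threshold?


Number of potential triangles: C(79, 3) = 79079.
Each occurs with probability p³ ≈ (0.33753)³ ≈ 3.8452371e-02.
By linearity: E[X] = C(79, 3)·p³ ≈ 79079 · 3.8452371e-02 ≈ 3040.77507.
Since α = 1/2 < 1, p = c/n^{1/2} ≫ 1/n is above the triangle threshold p ~ 1/n. Asymptotically E[X] ~ (c³/6)·n^{3(1−α)} = (3³/6)·n^{1.5} → ∞; triangles are abundant w.h.p.

E[X] ≈ 3040.77507; in regime p = Θ(1/n^{1/2}) E[X] diverges (above the triangle threshold p ~ 1/n).


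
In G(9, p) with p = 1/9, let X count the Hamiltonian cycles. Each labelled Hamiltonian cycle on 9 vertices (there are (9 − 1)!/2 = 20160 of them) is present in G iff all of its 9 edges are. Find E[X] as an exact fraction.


K_9 has (9 − 1)!/2 = 20160 labelled Hamiltonian cycles.
For each such Hamiltonian cycle H, let X_H = 1 if all 9 edges of H are present in G. Then P[X_H = 1] = p^{9} = (1/9)^{9} = 1/387420489.
By linearity of expectation: E[X] = Σ_H E[X_H] = 20160 · p^{9} = 20160 · 1/387420489 = 2240/43046721.
Numerically: E[X] ≈ 5.2e-05.

E[X] = 20160 · (1/9)^{9} = 2240/43046721 ≈ 5.2e-05.


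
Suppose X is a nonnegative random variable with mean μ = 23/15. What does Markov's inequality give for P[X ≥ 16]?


μ = E[X] = 23/15, a = 16.
Markov: P[X ≥ 16] ≤ μ/a = (23/15)/16 = 23/240.
Numerically: ≈ 0.096.
(Since a = 16 > μ = 1.533, the bound 23/240 is < 1 and informative.)

P[X ≥ 16] ≤ 23/240 ≈ 0.096.


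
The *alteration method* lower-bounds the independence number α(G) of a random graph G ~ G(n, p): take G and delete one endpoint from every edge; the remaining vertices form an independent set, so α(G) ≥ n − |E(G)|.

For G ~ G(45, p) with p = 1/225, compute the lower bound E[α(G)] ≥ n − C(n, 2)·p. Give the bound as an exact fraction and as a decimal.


E[|E(G)|] = C(45, 2)·p = 990 · (1/225) = 22/5.
E[α(G)] ≥ n − E[|E(G)|] = 45 − 22/5 = 203/5.
Numerically: ≈ 40.6000.
(This is only a lower bound; the true E[α(G)] may be larger.)

E[α(G)] ≥ 203/5 ≈ 40.6000.


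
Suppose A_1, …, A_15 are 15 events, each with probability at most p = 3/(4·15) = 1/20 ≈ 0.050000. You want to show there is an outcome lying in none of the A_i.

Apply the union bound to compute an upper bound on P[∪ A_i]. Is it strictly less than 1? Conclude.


Union bound: P[∪_{i=1}^{15} A_i] ≤ Σ_i P[A_i] ≤ 15·p = 15·(1/20) = 3/4.
Numerically: 3/4 ≈ 0.750000.
Is 3/4 < 1? YES.
Since P[∪ A_i] ≤ 3/4 < 1, the complement has P[∩ A_i^c] ≥ 1 − 3/4 = 1/4 > 0, so some outcome avoids every A_i.

15·p = 3/4 ≈ 0.750000; existence CERTIFIED by the union bound.


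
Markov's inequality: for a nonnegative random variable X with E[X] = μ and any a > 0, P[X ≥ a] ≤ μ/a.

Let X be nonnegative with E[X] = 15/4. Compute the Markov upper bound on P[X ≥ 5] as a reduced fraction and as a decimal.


μ = E[X] = 15/4, a = 5.
Markov: P[X ≥ 5] ≤ μ/a = (15/4)/5 = 3/4.
Numerically: ≈ 0.750000.
(Since a = 5 > μ = 3.750000, the bound 3/4 is < 1 and informative.)

P[X ≥ 5] ≤ 3/4 ≈ 0.750000.


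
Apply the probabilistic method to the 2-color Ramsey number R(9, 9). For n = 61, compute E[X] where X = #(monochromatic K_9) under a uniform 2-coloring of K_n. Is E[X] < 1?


E[X] = C(61, 9) · 2^{1 − 36} = 17341763505 · 2^{−35} = 17341763505/34359738368.
As a reduced fraction: E[X] = 17341763505/34359738368 ≈ 0.504712.
Is E[X] < 1? YES.
Since E[X] < 1, there exists a 2-coloring of K_{61} with no monochromatic K_9; hence R(9, 9) > 61.

E[X] = 17341763505/34359738368 ≈ 0.504712; E[X] < 1, so R(9, 9) > 61.


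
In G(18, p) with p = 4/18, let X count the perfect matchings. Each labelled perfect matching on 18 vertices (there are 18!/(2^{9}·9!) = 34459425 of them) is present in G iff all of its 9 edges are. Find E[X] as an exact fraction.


K_18 has 18!/(2^{9}·9!) = 34459425 labelled perfect matchings.
For each such perfect matching H, let X_H = 1 if all 9 edges of H are present in G. Then P[X_H = 1] = p^{9} = (2/9)^{9} = 512/387420489.
By linearity: E[X] = Σ_H E[X_H] = 34459425 · p^{9} = 34459425 · 512/387420489 = 217817600/4782969.
Numerically: E[X] ≈ 45.5.

E[X] = 34459425 · (2/9)^{9} = 217817600/4782969 ≈ 45.5.


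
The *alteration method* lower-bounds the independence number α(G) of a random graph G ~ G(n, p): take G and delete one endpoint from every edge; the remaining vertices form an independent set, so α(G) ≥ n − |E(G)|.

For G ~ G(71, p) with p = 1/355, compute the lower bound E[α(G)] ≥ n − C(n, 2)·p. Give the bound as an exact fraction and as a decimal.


E[|E(G)|] = C(71, 2)·p = 2485 · (1/355) = 7.
E[α(G)] ≥ n − E[|E(G)|] = 71 − 7 = 64.
Numerically: ≈ 64.000.
(This is only a lower bound; the true E[α(G)] may be larger.)

E[α(G)] ≥ 64 ≈ 64.000.


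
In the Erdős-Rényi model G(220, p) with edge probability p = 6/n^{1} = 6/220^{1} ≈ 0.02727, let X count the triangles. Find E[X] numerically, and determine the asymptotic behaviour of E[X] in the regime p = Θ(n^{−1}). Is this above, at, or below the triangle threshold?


Number of potential triangles: C(220, 3) = 1750540.
Each occurs with probability p³ ≈ (0.02727)³ ≈ 2.028550e-05.
By linearity: E[X] = C(220, 3)·p³ ≈ 1750540 · 2.028550e-05 ≈ 35.5106.
Here α = 1, so p = 6/n is exactly at the triangle threshold p ~ 1/n. Asymptotically E[X] → c³/6 = 6³/6 = 36 ≈ 36.0000, a bounded constant. In this regime the triangle count is asymptotically Poisson(c³/6).

E[X] ≈ 35.5106; in regime p = Θ(1/n^{1}) E[X] stays bounded (at the triangle threshold p ~ 1/n).


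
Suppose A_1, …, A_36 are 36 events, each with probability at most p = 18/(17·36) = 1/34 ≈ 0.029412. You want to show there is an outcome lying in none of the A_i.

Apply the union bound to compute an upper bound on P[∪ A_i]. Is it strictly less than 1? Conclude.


Union bound: P[∪_{i=1}^{36} A_i] ≤ Σ_i P[A_i] ≤ 36·p = 36·(1/34) = 18/17.
Numerically: 18/17 ≈ 1.058824.
Is 18/17 < 1? NO.
Since the bound 18/17 is ≥ 1, the union bound is uninformative here; it does NOT by itself certify existence.

36·p = 18/17 ≈ 1.058824; existence NOT certified by the union bound.


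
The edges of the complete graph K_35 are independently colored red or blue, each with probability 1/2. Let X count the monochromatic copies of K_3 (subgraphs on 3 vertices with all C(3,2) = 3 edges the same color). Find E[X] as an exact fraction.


Let X = Σ_S X_S over the C(35, 3) = 6545 subsets S of size 3, where X_S = 1 if the K_3 on S is monochromatic.
For a fixed S, the K_3 on S has C(3, 2) = 3 edges. P[all 3 edges red] = (1/2)^3, and likewise for blue, so P[monochromatic] = 2·(1/2)^3 = 2^{1 − 3} = 1/4.
Summing: E[X] = C(35, 3) · 2^{1 − 3} = 6545 · 1/4 = 6545/4.
Numerically: E[X] ≈ 1636.250000.

E[X] = C(35,3)·2^(1−C(3,2)) = 6545/4 ≈ 1636.250000.


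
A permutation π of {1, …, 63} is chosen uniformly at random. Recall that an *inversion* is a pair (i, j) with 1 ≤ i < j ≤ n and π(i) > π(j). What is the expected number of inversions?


Write X = Σ X_I over the C(63, 2) = 1953 pairs i < j, with X_I the indicator of one inversion.
There are 1953 indicators.
For each fixed pair i < j, the values π(i) and π(j) are two distinct elements of {1, …, 63} in uniformly random order; by symmetry P[π(i) > π(j)] = 1/2.
By linearity: E[X] = 1953 · (1/2) = C(63, 2) · (1/2) = 1953/2 = 1953/2 ≈ 976.500000.

E[X] = 1953/2 = 976.500000.


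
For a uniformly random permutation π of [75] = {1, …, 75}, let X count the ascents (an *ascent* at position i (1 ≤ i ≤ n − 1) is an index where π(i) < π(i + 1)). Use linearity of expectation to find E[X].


Write X = Σ X_I over i = 1, …, 74, with X_I the indicator of one ascent.
There are 74 indicators.
For each fixed i, the pair (π(i), π(i+1)) is a uniformly random ordered pair of distinct values from {1, …, 75}; by symmetry P[π(i) < π(i+1)] = 1/2.
By linearity: E[X] = 74 · (1/2) = (75 − 1) · (1/2) = 37 ≈ 37.000000.

E[X] = 37 = 37.000000.


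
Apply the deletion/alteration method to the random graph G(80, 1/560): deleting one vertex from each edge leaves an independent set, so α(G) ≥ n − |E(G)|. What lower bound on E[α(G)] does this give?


E[|E(G)|] = C(80, 2)·p = 3160 · (1/560) = 79/14.
E[α(G)] ≥ n − E[|E(G)|] = 80 − 79/14 = 1041/14.
Numerically: ≈ 74.357.
(This is only a lower bound; the true E[α(G)] may be larger.)

E[α(G)] ≥ 1041/14 ≈ 74.357.


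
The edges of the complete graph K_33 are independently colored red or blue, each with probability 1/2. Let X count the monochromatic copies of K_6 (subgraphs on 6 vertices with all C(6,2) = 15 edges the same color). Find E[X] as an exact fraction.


Let X = Σ_S X_S over the C(33, 6) = 1107568 subsets S of size 6, where X_S = 1 if the K_6 on S is monochromatic.
For a fixed S, the K_6 on S has C(6, 2) = 15 edges. P[all 15 edges red] = (1/2)^15, and likewise for blue, so P[monochromatic] = 2·(1/2)^15 = 2^{1 − 15} = 1/16384.
By linearity: E[X] = C(33, 6) · 2^{1 − 15} = 1107568 · 1/16384 = 69223/1024.
Numerically: E[X] ≈ 67.601.

E[X] = C(33,6)·2^(1−C(6,2)) = 69223/1024 ≈ 67.601.


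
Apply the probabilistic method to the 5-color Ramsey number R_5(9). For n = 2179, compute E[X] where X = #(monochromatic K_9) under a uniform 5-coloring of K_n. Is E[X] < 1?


E[X] = C(2179, 9) · 5^{1 − 36} = 3001701930880099538508560 · 5^{−35} = 3001701930880099538508560/2910383045673370361328125.
As a reduced fraction: E[X] = 600340386176019907701712/582076609134674072265625 ≈ 1.0313769.
Is E[X] < 1? NO.
Since E[X] ≥ 1, the first-moment bound is inconclusive at n = 2179; it does NOT by itself certify R_5(9) > 2179.

E[X] = 600340386176019907701712/582076609134674072265625 ≈ 1.0313769; E[X] ≥ 1; first-moment method inconclusive here.


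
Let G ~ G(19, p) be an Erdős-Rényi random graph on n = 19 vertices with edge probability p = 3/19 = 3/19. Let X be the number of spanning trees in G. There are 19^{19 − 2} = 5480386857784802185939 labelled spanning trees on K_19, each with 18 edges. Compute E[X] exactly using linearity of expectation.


K_19 has 19^{19 − 2} = 5480386857784802185939 labelled spanning trees.
For each such spanning tree H, let X_H = 1 if all 18 edges of H are present in G. Then P[X_H = 1] = p^{18} = (3/19)^{18} = 387420489/104127350297911241532841.
By linearity of expectation: E[X] = Σ_H E[X_H] = 5480386857784802185939 · p^{18} = 5480386857784802185939 · 387420489/104127350297911241532841 = 387420489/19.
Numerically: E[X] ≈ 2.039e+07.

E[X] = 5480386857784802185939 · (3/19)^{18} = 387420489/19 ≈ 2.039e+07.


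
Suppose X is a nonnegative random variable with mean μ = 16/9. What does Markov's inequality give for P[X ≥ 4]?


μ = E[X] = 16/9, a = 4.
Markov: P[X ≥ 4] ≤ μ/a = (16/9)/4 = 4/9.
Numerically: ≈ 0.44444.
(Since a = 4 > μ = 1.77778, the bound 4/9 is < 1 and informative.)

P[X ≥ 4] ≤ 4/9 ≈ 0.44444.


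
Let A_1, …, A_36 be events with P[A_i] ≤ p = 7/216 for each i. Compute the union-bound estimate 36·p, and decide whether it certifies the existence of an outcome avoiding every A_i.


Union bound: P[∪_{i=1}^{36} A_i] ≤ Σ_i P[A_i] ≤ 36·p = 36·(7/216) = 7/6.
Numerically: 7/6 ≈ 1.167.
Is 7/6 < 1? NO.
Since the bound 7/6 is ≥ 1, the union bound is uninformative here; it does NOT by itself certify existence.

36·p = 7/6 ≈ 1.167; existence NOT certified by the union bound.


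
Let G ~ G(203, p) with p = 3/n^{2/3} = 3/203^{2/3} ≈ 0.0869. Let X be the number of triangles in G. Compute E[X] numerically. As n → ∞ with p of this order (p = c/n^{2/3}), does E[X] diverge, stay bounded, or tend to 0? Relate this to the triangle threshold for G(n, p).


Number of potential triangles: C(203, 3) = 1373701.
Each occurs with probability p³ ≈ (0.0869)³ ≈ 6.55197e-04.
By linearity: E[X] = C(203, 3)·p³ ≈ 1373701 · 6.55197e-04 ≈ 900.044.
Since α = 2/3 < 1, p = c/n^{2/3} ≫ 1/n is above the triangle threshold p ~ 1/n. Asymptotically E[X] ~ (c³/6)·n^{3(1−α)} = (3³/6)·n^{1} → ∞; triangles are abundant w.h.p.

E[X] ≈ 900.044; in regime p = Θ(1/n^{2/3}) E[X] diverges (above the triangle threshold p ~ 1/n).


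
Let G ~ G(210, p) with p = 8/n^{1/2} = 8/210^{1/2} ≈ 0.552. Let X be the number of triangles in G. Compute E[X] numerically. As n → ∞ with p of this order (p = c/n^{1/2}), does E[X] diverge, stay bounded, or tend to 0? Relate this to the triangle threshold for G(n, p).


Number of potential triangles: C(210, 3) = 1521520.
Each occurs with probability p³ ≈ (0.552)³ ≈ 1.68245e-01.
By linearity: E[X] = C(210, 3)·p³ ≈ 1521520 · 1.68245e-01 ≈ 255987.456.
Since α = 1/2 < 1, p = c/n^{1/2} ≫ 1/n is above the triangle threshold p ~ 1/n. Asymptotically E[X] ~ (c³/6)·n^{3(1−α)} = (8³/6)·n^{1.5} → ∞; triangles are abundant w.h.p.

E[X] ≈ 255987.456; in regime p = Θ(1/n^{1/2}) E[X] diverges (above the triangle threshold p ~ 1/n).


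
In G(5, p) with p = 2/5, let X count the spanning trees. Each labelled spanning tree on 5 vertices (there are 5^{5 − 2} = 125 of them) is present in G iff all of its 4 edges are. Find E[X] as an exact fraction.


K_5 has 5^{5 − 2} = 125 labelled spanning trees.
For each such spanning tree H, let X_H = 1 if all 4 edges of H are present in G. Then P[X_H = 1] = p^{4} = (2/5)^{4} = 16/625.
By linearity: E[X] = Σ_H E[X_H] = 125 · p^{4} = 125 · 16/625 = 16/5.
Numerically: E[X] ≈ 3.2.

E[X] = 125 · (2/5)^{4} = 16/5 ≈ 3.2.


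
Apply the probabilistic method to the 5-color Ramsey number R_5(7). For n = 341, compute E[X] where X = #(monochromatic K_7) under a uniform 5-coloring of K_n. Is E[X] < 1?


E[X] = C(341, 7) · 5^{1 − 21} = 99984606876440 · 5^{−20} = 99984606876440/95367431640625.
As a reduced fraction: E[X] = 19996921375288/19073486328125 ≈ 1.048415.
Is E[X] < 1? NO.
Since E[X] ≥ 1, the first-moment bound is inconclusive at n = 341; it does NOT by itself certify R_5(7) > 341.

E[X] = 19996921375288/19073486328125 ≈ 1.048415; E[X] ≥ 1; first-moment method inconclusive here.


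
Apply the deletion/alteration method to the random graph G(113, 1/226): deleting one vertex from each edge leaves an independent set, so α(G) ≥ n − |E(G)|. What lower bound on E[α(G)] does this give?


E[|E(G)|] = C(113, 2)·p = 6328 · (1/226) = 28.
E[α(G)] ≥ n − E[|E(G)|] = 113 − 28 = 85.
Numerically: ≈ 85.000000.
(This is only a lower bound; the true E[α(G)] may be larger.)

E[α(G)] ≥ 85 ≈ 85.000000.


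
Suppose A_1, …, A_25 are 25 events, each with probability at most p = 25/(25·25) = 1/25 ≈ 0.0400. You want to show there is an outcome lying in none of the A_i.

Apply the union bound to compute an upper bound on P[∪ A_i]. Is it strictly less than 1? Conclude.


Union bound: P[∪_{i=1}^{25} A_i] ≤ Σ_i P[A_i] ≤ 25·p = 25·(1/25) = 1.
Numerically: 1 ≈ 1.0000.
Is 1 < 1? NO.
Since the bound 1 is ≥ 1, the union bound is uninformative here; it does NOT by itself certify existence.

25·p = 1 ≈ 1.0000; existence NOT certified by the union bound.


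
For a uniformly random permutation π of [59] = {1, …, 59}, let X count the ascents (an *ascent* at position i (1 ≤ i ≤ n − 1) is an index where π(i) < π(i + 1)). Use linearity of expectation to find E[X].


Write X = Σ X_I over i = 1, …, 58, with X_I the indicator of one ascent.
There are 58 indicators.
For each fixed i, the pair (π(i), π(i+1)) is a uniformly random ordered pair of distinct values from {1, …, 59}; by symmetry P[π(i) < π(i+1)] = 1/2.
By linearity: E[X] = 58 · (1/2) = (59 − 1) · (1/2) = 29 ≈ 29.0000.

E[X] = 29 = 29.0000.


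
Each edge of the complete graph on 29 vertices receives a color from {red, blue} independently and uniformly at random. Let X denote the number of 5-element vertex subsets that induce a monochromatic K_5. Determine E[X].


Let X = Σ_S X_S over the C(29, 5) = 118755 subsets S of size 5, where X_S = 1 if the K_5 on S is monochromatic.
For a fixed S, the K_5 on S has C(5, 2) = 10 edges. P[all 10 edges red] = (1/2)^10, and likewise for blue, so P[monochromatic] = 2·(1/2)^10 = 2^{1 − 10} = 1/512.
By linearity of expectation: E[X] = C(29, 5) · 2^{1 − 10} = 118755 · 1/512 = 118755/512.
Numerically: E[X] ≈ 231.9434.

E[X] = C(29,5)·2^(1−C(5,2)) = 118755/512 ≈ 231.9434.


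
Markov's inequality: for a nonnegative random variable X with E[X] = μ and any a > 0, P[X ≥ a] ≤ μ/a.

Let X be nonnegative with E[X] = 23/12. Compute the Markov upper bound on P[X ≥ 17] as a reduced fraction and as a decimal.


μ = E[X] = 23/12, a = 17.
Markov: P[X ≥ 17] ≤ μ/a = (23/12)/17 = 23/204.
Numerically: ≈ 0.11275.
(Since a = 17 > μ = 1.91667, the bound 23/204 is < 1 and informative.)

P[X ≥ 17] ≤ 23/204 ≈ 0.11275.


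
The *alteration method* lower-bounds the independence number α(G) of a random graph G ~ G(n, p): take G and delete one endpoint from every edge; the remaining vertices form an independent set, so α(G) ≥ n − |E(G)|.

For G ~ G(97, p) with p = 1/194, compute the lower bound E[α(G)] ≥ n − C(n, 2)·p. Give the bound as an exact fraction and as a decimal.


E[|E(G)|] = C(97, 2)·p = 4656 · (1/194) = 24.
E[α(G)] ≥ n − E[|E(G)|] = 97 − 24 = 73.
Numerically: ≈ 73.00000.
(This is only a lower bound; the true E[α(G)] may be larger.)

E[α(G)] ≥ 73 ≈ 73.00000.


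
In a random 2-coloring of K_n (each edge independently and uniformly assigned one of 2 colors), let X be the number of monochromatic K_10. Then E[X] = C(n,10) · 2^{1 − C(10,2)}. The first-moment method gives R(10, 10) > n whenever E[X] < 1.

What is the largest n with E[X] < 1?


We need C(n, 10) · 2^{1 − 45} < 1, i.e. C(n, 10) < 2^{45 − 1} = 17592186044416.
Check values of n near the boundary:
  n = 98: C(98, 10) = 14005614014756; 14005614014756 < 17592186044416? YES
  n = 99: C(99, 10) = 15579278510796; 15579278510796 < 17592186044416? YES
  n = 100: C(100, 10) = 17310309456440; 17310309456440 < 17592186044416? YES
  n = 101: C(101, 10) = 19212541264840; 19212541264840 < 17592186044416? NO
  n = 102: C(102, 10) = 21300860967540; 21300860967540 < 17592186044416? NO
  n = 103: C(103, 10) = 23591276125340; 23591276125340 < 17592186044416? NO
The largest n with C(n, 10) < 17592186044416 is n = 100 (where E[X] = 2163788682055/2199023255552 ≈ 0.983977). Hence R(10, 10) > 100, i.e. R(10, 10) ≥ 101.

Largest n = 100; hence R(10, 10) > 100.


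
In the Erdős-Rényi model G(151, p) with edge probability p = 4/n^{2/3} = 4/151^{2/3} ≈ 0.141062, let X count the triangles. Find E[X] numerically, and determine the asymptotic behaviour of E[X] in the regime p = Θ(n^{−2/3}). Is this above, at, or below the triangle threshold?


Number of potential triangles: C(151, 3) = 562475.
Each occurs with probability p³ ≈ (0.141062)³ ≈ 2.80689443e-03.
By linearity: E[X] = C(151, 3)·p³ ≈ 562475 · 2.80689443e-03 ≈ 1578.807947.
Since α = 2/3 < 1, p = c/n^{2/3} ≫ 1/n is above the triangle threshold p ~ 1/n. Asymptotically E[X] ~ (c³/6)·n^{3(1−α)} = (4³/6)·n^{1} → ∞; triangles are abundant w.h.p.

E[X] ≈ 1578.807947; in regime p = Θ(1/n^{2/3}) E[X] diverges (above the triangle threshold p ~ 1/n).
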